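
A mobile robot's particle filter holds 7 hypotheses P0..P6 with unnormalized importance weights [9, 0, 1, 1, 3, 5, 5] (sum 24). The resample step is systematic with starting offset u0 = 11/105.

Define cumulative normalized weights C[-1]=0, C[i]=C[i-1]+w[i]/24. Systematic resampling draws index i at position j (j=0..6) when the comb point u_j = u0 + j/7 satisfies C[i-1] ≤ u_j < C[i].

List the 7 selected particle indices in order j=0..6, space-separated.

C = [3/8, 3/8, 5/12, 11/24, 7/12, 19/24, 1]
j=0: u_0=11/105 ∈ [0, 3/8) → index 0
j=1: u_1=26/105 ∈ [0, 3/8) → index 0
j=2: u_2=41/105 ∈ [3/8, 5/12) → index 2
j=3: u_3=8/15 ∈ [11/24, 7/12) → index 4
j=4: u_4=71/105 ∈ [7/12, 19/24) → index 5
j=5: u_5=86/105 ∈ [19/24, 1) → index 6
j=6: u_6=101/105 ∈ [19/24, 1) → index 6

0 0 2 4 5 6 6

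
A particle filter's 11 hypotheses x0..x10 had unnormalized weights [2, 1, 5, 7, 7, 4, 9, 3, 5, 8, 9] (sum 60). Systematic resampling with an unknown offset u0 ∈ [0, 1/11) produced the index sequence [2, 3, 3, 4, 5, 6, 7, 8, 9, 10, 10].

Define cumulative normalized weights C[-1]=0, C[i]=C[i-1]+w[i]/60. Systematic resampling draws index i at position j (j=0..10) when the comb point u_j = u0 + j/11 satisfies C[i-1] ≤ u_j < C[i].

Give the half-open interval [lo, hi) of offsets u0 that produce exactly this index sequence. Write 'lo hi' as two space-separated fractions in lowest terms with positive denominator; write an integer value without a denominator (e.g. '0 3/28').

C = [1/30, 1/20, 2/15, 1/4, 11/30, 13/30, 7/12, 19/30, 43/60, 17/20, 1]
j=0 picked index 2: u0 ∈ [1/20, 2/15)
j=1 picked index 3: u0 ∈ [7/165, 7/44)
j=2 picked index 3: u0 ∈ [-8/165, 3/44)
j=3 picked index 4: u0 ∈ [-1/44, 31/330)
j=4 picked index 5: u0 ∈ [1/330, 23/330)
j=5 picked index 6: u0 ∈ [-7/330, 17/132)
j=6 picked index 7: u0 ∈ [5/132, 29/330)
j=7 picked index 8: u0 ∈ [-1/330, 53/660)
j=8 picked index 9: u0 ∈ [-7/660, 27/220)
j=9 picked index 10: u0 ∈ [7/220, 2/11)
j=10 picked index 10: u0 ∈ [-13/220, 1/11)
intersection: [1/20, 3/44)

1/20 3/44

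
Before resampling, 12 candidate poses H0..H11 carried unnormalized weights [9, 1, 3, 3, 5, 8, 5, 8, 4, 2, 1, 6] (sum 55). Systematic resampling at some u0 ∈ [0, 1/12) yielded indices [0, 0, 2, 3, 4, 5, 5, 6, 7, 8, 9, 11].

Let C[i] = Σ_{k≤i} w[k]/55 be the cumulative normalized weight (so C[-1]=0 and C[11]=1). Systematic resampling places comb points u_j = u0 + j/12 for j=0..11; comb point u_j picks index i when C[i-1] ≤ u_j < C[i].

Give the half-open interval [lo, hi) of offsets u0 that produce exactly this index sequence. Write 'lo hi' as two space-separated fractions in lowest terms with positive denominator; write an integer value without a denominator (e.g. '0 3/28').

1/66 3/110

C = [9/55, 2/11, 13/55, 16/55, 21/55, 29/55, 34/55, 42/55, 46/55, 48/55, 49/55, 1]
j=0 picked index 0: u0 ∈ [0, 9/55)
j=1 picked index 0: u0 ∈ [-1/12, 53/660)
j=2 picked index 2: u0 ∈ [1/66, 23/330)
j=3 picked index 3: u0 ∈ [-3/220, 9/220)
j=4 picked index 4: u0 ∈ [-7/165, 8/165)
j=5 picked index 5: u0 ∈ [-23/660, 73/660)
j=6 picked index 5: u0 ∈ [-13/110, 3/110)
j=7 picked index 6: u0 ∈ [-37/660, 23/660)
j=8 picked index 7: u0 ∈ [-8/165, 16/165)
j=9 picked index 8: u0 ∈ [3/220, 19/220)
j=10 picked index 9: u0 ∈ [1/330, 13/330)
j=11 picked index 11: u0 ∈ [-17/660, 1/12)
intersection: [1/66, 3/110)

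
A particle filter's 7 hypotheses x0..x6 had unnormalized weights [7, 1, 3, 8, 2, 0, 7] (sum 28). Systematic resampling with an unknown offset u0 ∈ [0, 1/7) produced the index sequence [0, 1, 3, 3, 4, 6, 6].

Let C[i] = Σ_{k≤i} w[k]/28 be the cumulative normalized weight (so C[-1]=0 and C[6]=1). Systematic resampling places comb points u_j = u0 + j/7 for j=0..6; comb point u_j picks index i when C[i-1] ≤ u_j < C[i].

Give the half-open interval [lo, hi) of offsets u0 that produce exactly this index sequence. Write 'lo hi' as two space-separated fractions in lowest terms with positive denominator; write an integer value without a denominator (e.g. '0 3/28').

C = [1/4, 2/7, 11/28, 19/28, 3/4, 3/4, 1]
j=0 picked index 0: u0 ∈ [0, 1/4)
j=1 picked index 1: u0 ∈ [3/28, 1/7)
j=2 picked index 3: u0 ∈ [3/28, 11/28)
j=3 picked index 3: u0 ∈ [-1/28, 1/4)
j=4 picked index 4: u0 ∈ [3/28, 5/28)
j=5 picked index 6: u0 ∈ [1/28, 2/7)
j=6 picked index 6: u0 ∈ [-3/28, 1/7)
intersection: [3/28, 1/7)

3/28 1/7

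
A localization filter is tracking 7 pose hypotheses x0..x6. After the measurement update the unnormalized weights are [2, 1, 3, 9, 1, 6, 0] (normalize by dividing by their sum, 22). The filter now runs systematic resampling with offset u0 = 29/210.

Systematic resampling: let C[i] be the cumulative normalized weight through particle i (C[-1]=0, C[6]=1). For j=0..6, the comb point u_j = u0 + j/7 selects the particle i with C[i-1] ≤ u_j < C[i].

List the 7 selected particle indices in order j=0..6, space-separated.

C = [1/11, 3/22, 3/11, 15/22, 8/11, 1, 1]
j=0: u_0=29/210 ∈ [3/22, 3/11) → index 2
j=1: u_1=59/210 ∈ [3/11, 15/22) → index 3
j=2: u_2=89/210 ∈ [3/11, 15/22) → index 3
j=3: u_3=17/30 ∈ [3/11, 15/22) → index 3
j=4: u_4=149/210 ∈ [15/22, 8/11) → index 4
j=5: u_5=179/210 ∈ [8/11, 1) → index 5
j=6: u_6=209/210 ∈ [8/11, 1) → index 5

2 3 3 3 4 5 5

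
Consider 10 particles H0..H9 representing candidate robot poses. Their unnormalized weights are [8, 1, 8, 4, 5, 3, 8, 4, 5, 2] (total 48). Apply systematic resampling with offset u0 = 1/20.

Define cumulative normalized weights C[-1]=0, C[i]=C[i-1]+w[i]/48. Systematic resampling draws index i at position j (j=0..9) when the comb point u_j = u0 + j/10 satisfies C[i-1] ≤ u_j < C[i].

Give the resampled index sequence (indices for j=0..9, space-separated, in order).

0 0 2 2 4 5 6 6 7 8

C = [1/6, 3/16, 17/48, 7/16, 13/24, 29/48, 37/48, 41/48, 23/24, 1]
j=0: u_0=1/20 ∈ [0, 1/6) → index 0
j=1: u_1=3/20 ∈ [0, 1/6) → index 0
j=2: u_2=1/4 ∈ [3/16, 17/48) → index 2
j=3: u_3=7/20 ∈ [3/16, 17/48) → index 2
j=4: u_4=9/20 ∈ [7/16, 13/24) → index 4
j=5: u_5=11/20 ∈ [13/24, 29/48) → index 5
j=6: u_6=13/20 ∈ [29/48, 37/48) → index 6
j=7: u_7=3/4 ∈ [29/48, 37/48) → index 6
j=8: u_8=17/20 ∈ [37/48, 41/48) → index 7
j=9: u_9=19/20 ∈ [41/48, 23/24) → index 8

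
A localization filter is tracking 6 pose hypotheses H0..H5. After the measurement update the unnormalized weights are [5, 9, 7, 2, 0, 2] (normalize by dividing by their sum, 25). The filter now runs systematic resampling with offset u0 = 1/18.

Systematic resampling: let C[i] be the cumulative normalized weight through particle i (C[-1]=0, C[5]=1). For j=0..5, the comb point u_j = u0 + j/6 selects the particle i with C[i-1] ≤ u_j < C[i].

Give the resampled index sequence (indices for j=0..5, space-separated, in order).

0 1 1 1 2 3

C = [1/5, 14/25, 21/25, 23/25, 23/25, 1]
j=0: u_0=1/18 ∈ [0, 1/5) → index 0
j=1: u_1=2/9 ∈ [1/5, 14/25) → index 1
j=2: u_2=7/18 ∈ [1/5, 14/25) → index 1
j=3: u_3=5/9 ∈ [1/5, 14/25) → index 1
j=4: u_4=13/18 ∈ [14/25, 21/25) → index 2
j=5: u_5=8/9 ∈ [21/25, 23/25) → index 3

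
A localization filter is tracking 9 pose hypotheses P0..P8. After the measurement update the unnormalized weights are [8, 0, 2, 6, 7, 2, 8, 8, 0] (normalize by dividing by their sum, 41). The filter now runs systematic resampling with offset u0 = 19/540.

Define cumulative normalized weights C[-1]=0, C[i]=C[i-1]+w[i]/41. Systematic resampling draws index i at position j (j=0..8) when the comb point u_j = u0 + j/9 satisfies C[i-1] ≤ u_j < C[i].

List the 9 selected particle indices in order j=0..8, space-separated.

C = [8/41, 8/41, 10/41, 16/41, 23/41, 25/41, 33/41, 1, 1]
j=0: u_0=19/540 ∈ [0, 8/41) → index 0
j=1: u_1=79/540 ∈ [0, 8/41) → index 0
j=2: u_2=139/540 ∈ [10/41, 16/41) → index 3
j=3: u_3=199/540 ∈ [10/41, 16/41) → index 3
j=4: u_4=259/540 ∈ [16/41, 23/41) → index 4
j=5: u_5=319/540 ∈ [23/41, 25/41) → index 5
j=6: u_6=379/540 ∈ [25/41, 33/41) → index 6
j=7: u_7=439/540 ∈ [33/41, 1) → index 7
j=8: u_8=499/540 ∈ [33/41, 1) → index 7

0 0 3 3 4 5 6 7 7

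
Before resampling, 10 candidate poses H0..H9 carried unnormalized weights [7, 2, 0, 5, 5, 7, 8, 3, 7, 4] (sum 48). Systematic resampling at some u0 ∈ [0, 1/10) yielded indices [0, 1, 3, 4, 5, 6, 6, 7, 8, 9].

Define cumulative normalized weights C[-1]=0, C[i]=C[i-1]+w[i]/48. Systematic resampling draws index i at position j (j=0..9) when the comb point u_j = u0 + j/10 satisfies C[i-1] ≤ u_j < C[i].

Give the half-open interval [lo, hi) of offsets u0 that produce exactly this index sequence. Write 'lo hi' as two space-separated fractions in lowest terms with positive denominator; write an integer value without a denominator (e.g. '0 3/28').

11/240 17/240

C = [7/48, 3/16, 3/16, 7/24, 19/48, 13/24, 17/24, 37/48, 11/12, 1]
j=0 picked index 0: u0 ∈ [0, 7/48)
j=1 picked index 1: u0 ∈ [11/240, 7/80)
j=2 picked index 3: u0 ∈ [-1/80, 11/120)
j=3 picked index 4: u0 ∈ [-1/120, 23/240)
j=4 picked index 5: u0 ∈ [-1/240, 17/120)
j=5 picked index 6: u0 ∈ [1/24, 5/24)
j=6 picked index 6: u0 ∈ [-7/120, 13/120)
j=7 picked index 7: u0 ∈ [1/120, 17/240)
j=8 picked index 8: u0 ∈ [-7/240, 7/60)
j=9 picked index 9: u0 ∈ [1/60, 1/10)
intersection: [11/240, 17/240)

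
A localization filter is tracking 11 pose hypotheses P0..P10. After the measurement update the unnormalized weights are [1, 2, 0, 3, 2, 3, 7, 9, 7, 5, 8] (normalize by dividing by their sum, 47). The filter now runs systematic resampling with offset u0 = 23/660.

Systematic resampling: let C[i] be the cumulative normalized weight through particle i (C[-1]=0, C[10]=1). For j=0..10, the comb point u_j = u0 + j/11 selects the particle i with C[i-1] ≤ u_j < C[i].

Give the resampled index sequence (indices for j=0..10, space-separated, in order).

C = [1/47, 3/47, 3/47, 6/47, 8/47, 11/47, 18/47, 27/47, 34/47, 39/47, 1]
j=0: u_0=23/660 ∈ [1/47, 3/47) → index 1
j=1: u_1=83/660 ∈ [3/47, 6/47) → index 3
j=2: u_2=13/60 ∈ [8/47, 11/47) → index 5
j=3: u_3=203/660 ∈ [11/47, 18/47) → index 6
j=4: u_4=263/660 ∈ [18/47, 27/47) → index 7
j=5: u_5=323/660 ∈ [18/47, 27/47) → index 7
j=6: u_6=383/660 ∈ [27/47, 34/47) → index 8
j=7: u_7=443/660 ∈ [27/47, 34/47) → index 8
j=8: u_8=503/660 ∈ [34/47, 39/47) → index 9
j=9: u_9=563/660 ∈ [39/47, 1) → index 10
j=10: u_10=623/660 ∈ [39/47, 1) → index 10

1 3 5 6 7 7 8 8 9 10 10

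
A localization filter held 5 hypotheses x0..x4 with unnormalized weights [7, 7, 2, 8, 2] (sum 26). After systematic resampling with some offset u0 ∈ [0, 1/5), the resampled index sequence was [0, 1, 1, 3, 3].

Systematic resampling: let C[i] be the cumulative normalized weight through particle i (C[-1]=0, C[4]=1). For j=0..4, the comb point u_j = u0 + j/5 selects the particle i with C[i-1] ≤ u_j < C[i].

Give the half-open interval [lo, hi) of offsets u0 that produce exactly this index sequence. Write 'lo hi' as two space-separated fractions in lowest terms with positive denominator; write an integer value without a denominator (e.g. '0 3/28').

9/130 8/65

C = [7/26, 7/13, 8/13, 12/13, 1]
j=0 picked index 0: u0 ∈ [0, 7/26)
j=1 picked index 1: u0 ∈ [9/130, 22/65)
j=2 picked index 1: u0 ∈ [-17/130, 9/65)
j=3 picked index 3: u0 ∈ [1/65, 21/65)
j=4 picked index 3: u0 ∈ [-12/65, 8/65)
intersection: [9/130, 8/65)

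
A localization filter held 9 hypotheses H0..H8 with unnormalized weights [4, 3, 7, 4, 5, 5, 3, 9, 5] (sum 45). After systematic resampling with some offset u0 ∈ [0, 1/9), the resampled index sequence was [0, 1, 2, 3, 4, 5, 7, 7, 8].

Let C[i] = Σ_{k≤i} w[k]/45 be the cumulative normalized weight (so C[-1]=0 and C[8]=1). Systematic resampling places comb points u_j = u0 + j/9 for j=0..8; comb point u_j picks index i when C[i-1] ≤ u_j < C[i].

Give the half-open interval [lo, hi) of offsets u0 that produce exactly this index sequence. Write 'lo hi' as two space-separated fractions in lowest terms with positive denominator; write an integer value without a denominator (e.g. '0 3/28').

1/45 2/45

C = [4/45, 7/45, 14/45, 2/5, 23/45, 28/45, 31/45, 8/9, 1]
j=0 picked index 0: u0 ∈ [0, 4/45)
j=1 picked index 1: u0 ∈ [-1/45, 2/45)
j=2 picked index 2: u0 ∈ [-1/15, 4/45)
j=3 picked index 3: u0 ∈ [-1/45, 1/15)
j=4 picked index 4: u0 ∈ [-2/45, 1/15)
j=5 picked index 5: u0 ∈ [-2/45, 1/15)
j=6 picked index 7: u0 ∈ [1/45, 2/9)
j=7 picked index 7: u0 ∈ [-4/45, 1/9)
j=8 picked index 8: u0 ∈ [0, 1/9)
intersection: [1/45, 2/45)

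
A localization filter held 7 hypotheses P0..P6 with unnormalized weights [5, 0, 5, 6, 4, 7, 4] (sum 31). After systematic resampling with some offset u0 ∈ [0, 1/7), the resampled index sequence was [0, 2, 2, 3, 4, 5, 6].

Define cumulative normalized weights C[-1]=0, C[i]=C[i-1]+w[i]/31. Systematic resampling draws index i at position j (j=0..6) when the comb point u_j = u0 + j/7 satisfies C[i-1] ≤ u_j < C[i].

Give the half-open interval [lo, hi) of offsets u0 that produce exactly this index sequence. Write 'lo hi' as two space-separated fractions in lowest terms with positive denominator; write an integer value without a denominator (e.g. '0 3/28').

C = [5/31, 5/31, 10/31, 16/31, 20/31, 27/31, 1]
j=0 picked index 0: u0 ∈ [0, 5/31)
j=1 picked index 2: u0 ∈ [4/217, 39/217)
j=2 picked index 2: u0 ∈ [-27/217, 8/217)
j=3 picked index 3: u0 ∈ [-23/217, 19/217)
j=4 picked index 4: u0 ∈ [-12/217, 16/217)
j=5 picked index 5: u0 ∈ [-15/217, 34/217)
j=6 picked index 6: u0 ∈ [3/217, 1/7)
intersection: [4/217, 8/217)

4/217 8/217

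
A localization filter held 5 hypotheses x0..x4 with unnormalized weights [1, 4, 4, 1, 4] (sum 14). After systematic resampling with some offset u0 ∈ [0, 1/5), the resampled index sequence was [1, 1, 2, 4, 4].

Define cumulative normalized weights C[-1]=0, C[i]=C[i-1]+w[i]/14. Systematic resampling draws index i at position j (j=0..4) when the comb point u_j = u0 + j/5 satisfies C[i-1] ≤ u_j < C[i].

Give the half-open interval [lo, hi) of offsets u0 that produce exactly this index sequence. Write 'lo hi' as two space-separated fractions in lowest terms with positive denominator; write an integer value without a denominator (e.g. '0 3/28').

C = [1/14, 5/14, 9/14, 5/7, 1]
j=0 picked index 1: u0 ∈ [1/14, 5/14)
j=1 picked index 1: u0 ∈ [-9/70, 11/70)
j=2 picked index 2: u0 ∈ [-3/70, 17/70)
j=3 picked index 4: u0 ∈ [4/35, 2/5)
j=4 picked index 4: u0 ∈ [-3/35, 1/5)
intersection: [4/35, 11/70)

4/35 11/70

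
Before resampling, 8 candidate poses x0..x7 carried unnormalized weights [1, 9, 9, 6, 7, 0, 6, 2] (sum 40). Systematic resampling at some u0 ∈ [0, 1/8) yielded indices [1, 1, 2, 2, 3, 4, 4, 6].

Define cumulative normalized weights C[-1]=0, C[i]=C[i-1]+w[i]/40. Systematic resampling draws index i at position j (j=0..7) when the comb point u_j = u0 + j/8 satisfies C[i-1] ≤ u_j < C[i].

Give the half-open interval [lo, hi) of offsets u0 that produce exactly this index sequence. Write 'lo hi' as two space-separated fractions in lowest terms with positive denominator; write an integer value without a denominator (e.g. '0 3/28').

C = [1/40, 1/4, 19/40, 5/8, 4/5, 4/5, 19/20, 1]
j=0 picked index 1: u0 ∈ [1/40, 1/4)
j=1 picked index 1: u0 ∈ [-1/10, 1/8)
j=2 picked index 2: u0 ∈ [0, 9/40)
j=3 picked index 2: u0 ∈ [-1/8, 1/10)
j=4 picked index 3: u0 ∈ [-1/40, 1/8)
j=5 picked index 4: u0 ∈ [0, 7/40)
j=6 picked index 4: u0 ∈ [-1/8, 1/20)
j=7 picked index 6: u0 ∈ [-3/40, 3/40)
intersection: [1/40, 1/20)

1/40 1/20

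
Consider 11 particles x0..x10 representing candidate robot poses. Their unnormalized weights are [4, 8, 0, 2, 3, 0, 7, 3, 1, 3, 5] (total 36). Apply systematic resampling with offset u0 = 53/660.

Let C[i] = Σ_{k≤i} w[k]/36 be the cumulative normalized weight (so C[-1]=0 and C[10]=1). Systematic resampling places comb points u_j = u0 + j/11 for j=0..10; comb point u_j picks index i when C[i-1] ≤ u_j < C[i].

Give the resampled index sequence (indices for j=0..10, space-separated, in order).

0 1 1 3 4 6 6 7 9 10 10

C = [1/9, 1/3, 1/3, 7/18, 17/36, 17/36, 2/3, 3/4, 7/9, 31/36, 1]
j=0: u_0=53/660 ∈ [0, 1/9) → index 0
j=1: u_1=113/660 ∈ [1/9, 1/3) → index 1
j=2: u_2=173/660 ∈ [1/9, 1/3) → index 1
j=3: u_3=233/660 ∈ [1/3, 7/18) → index 3
j=4: u_4=293/660 ∈ [7/18, 17/36) → index 4
j=5: u_5=353/660 ∈ [17/36, 2/3) → index 6
j=6: u_6=413/660 ∈ [17/36, 2/3) → index 6
j=7: u_7=43/60 ∈ [2/3, 3/4) → index 7
j=8: u_8=533/660 ∈ [7/9, 31/36) → index 9
j=9: u_9=593/660 ∈ [31/36, 1) → index 10
j=10: u_10=653/660 ∈ [31/36, 1) → index 10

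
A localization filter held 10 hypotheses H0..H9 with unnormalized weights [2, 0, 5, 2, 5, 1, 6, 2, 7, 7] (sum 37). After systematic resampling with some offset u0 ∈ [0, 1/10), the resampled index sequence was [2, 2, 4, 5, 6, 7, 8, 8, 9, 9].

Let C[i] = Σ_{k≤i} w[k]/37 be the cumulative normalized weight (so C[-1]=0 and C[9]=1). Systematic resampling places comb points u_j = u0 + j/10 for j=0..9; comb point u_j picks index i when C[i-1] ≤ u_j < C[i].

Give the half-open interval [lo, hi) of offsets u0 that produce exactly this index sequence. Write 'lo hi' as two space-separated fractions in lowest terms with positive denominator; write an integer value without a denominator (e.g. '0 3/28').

29/370 33/370

C = [2/37, 2/37, 7/37, 9/37, 14/37, 15/37, 21/37, 23/37, 30/37, 1]
j=0 picked index 2: u0 ∈ [2/37, 7/37)
j=1 picked index 2: u0 ∈ [-17/370, 33/370)
j=2 picked index 4: u0 ∈ [8/185, 33/185)
j=3 picked index 5: u0 ∈ [29/370, 39/370)
j=4 picked index 6: u0 ∈ [1/185, 31/185)
j=5 picked index 7: u0 ∈ [5/74, 9/74)
j=6 picked index 8: u0 ∈ [4/185, 39/185)
j=7 picked index 8: u0 ∈ [-29/370, 41/370)
j=8 picked index 9: u0 ∈ [2/185, 1/5)
j=9 picked index 9: u0 ∈ [-33/370, 1/10)
intersection: [29/370, 33/370)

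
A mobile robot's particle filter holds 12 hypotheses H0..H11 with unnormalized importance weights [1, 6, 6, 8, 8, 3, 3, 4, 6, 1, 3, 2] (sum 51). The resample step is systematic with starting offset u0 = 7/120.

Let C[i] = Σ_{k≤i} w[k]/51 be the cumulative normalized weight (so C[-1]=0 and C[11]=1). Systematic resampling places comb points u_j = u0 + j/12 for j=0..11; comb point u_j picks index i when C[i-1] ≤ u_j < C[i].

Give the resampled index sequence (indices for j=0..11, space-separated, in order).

1 2 2 3 3 4 4 6 7 8 9 11

C = [1/51, 7/51, 13/51, 7/17, 29/51, 32/51, 35/51, 13/17, 15/17, 46/51, 49/51, 1]
j=0: u_0=7/120 ∈ [1/51, 7/51) → index 1
j=1: u_1=17/120 ∈ [7/51, 13/51) → index 2
j=2: u_2=9/40 ∈ [7/51, 13/51) → index 2
j=3: u_3=37/120 ∈ [13/51, 7/17) → index 3
j=4: u_4=47/120 ∈ [13/51, 7/17) → index 3
j=5: u_5=19/40 ∈ [7/17, 29/51) → index 4
j=6: u_6=67/120 ∈ [7/17, 29/51) → index 4
j=7: u_7=77/120 ∈ [32/51, 35/51) → index 6
j=8: u_8=29/40 ∈ [35/51, 13/17) → index 7
j=9: u_9=97/120 ∈ [13/17, 15/17) → index 8
j=10: u_10=107/120 ∈ [15/17, 46/51) → index 9
j=11: u_11=39/40 ∈ [49/51, 1) → index 11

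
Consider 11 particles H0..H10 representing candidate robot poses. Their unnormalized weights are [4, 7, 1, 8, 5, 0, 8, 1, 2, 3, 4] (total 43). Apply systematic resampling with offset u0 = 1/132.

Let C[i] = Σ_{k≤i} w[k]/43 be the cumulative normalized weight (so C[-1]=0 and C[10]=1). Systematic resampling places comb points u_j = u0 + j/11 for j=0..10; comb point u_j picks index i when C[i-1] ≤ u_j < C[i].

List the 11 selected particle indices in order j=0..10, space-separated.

0 1 1 3 3 3 4 6 6 8 10

C = [4/43, 11/43, 12/43, 20/43, 25/43, 25/43, 33/43, 34/43, 36/43, 39/43, 1]
j=0: u_0=1/132 ∈ [0, 4/43) → index 0
j=1: u_1=13/132 ∈ [4/43, 11/43) → index 1
j=2: u_2=25/132 ∈ [4/43, 11/43) → index 1
j=3: u_3=37/132 ∈ [12/43, 20/43) → index 3
j=4: u_4=49/132 ∈ [12/43, 20/43) → index 3
j=5: u_5=61/132 ∈ [12/43, 20/43) → index 3
j=6: u_6=73/132 ∈ [20/43, 25/43) → index 4
j=7: u_7=85/132 ∈ [25/43, 33/43) → index 6
j=8: u_8=97/132 ∈ [25/43, 33/43) → index 6
j=9: u_9=109/132 ∈ [34/43, 36/43) → index 8
j=10: u_10=11/12 ∈ [39/43, 1) → index 10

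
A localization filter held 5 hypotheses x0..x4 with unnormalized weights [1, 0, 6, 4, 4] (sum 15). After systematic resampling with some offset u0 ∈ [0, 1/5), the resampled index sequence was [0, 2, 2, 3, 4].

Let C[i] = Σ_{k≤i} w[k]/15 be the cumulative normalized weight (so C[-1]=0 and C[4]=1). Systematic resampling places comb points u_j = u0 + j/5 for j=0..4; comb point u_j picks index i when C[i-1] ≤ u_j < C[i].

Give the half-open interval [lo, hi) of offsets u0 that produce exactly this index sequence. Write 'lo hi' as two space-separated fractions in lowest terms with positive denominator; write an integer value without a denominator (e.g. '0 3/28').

C = [1/15, 1/15, 7/15, 11/15, 1]
j=0 picked index 0: u0 ∈ [0, 1/15)
j=1 picked index 2: u0 ∈ [-2/15, 4/15)
j=2 picked index 2: u0 ∈ [-1/3, 1/15)
j=3 picked index 3: u0 ∈ [-2/15, 2/15)
j=4 picked index 4: u0 ∈ [-1/15, 1/5)
intersection: [0, 1/15)

0 1/15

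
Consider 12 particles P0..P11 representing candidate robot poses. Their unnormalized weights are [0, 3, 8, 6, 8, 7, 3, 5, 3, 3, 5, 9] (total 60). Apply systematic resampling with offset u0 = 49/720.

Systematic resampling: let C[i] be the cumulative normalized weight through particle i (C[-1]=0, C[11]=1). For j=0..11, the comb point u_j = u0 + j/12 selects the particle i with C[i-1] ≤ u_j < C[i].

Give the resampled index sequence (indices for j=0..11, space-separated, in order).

C = [0, 1/20, 11/60, 17/60, 5/12, 8/15, 7/12, 2/3, 43/60, 23/30, 17/20, 1]
j=0: u_0=49/720 ∈ [1/20, 11/60) → index 2
j=1: u_1=109/720 ∈ [1/20, 11/60) → index 2
j=2: u_2=169/720 ∈ [11/60, 17/60) → index 3
j=3: u_3=229/720 ∈ [17/60, 5/12) → index 4
j=4: u_4=289/720 ∈ [17/60, 5/12) → index 4
j=5: u_5=349/720 ∈ [5/12, 8/15) → index 5
j=6: u_6=409/720 ∈ [8/15, 7/12) → index 6
j=7: u_7=469/720 ∈ [7/12, 2/3) → index 7
j=8: u_8=529/720 ∈ [43/60, 23/30) → index 9
j=9: u_9=589/720 ∈ [23/30, 17/20) → index 10
j=10: u_10=649/720 ∈ [17/20, 1) → index 11
j=11: u_11=709/720 ∈ [17/20, 1) → index 11

2 2 3 4 4 5 6 7 9 10 11 11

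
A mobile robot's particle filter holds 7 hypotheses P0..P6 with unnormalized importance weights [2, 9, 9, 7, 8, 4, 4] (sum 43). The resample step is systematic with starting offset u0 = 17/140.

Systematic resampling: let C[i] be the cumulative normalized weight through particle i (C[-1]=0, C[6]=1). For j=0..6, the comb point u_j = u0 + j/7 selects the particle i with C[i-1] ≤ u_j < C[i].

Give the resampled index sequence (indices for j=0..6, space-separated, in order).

C = [2/43, 11/43, 20/43, 27/43, 35/43, 39/43, 1]
j=0: u_0=17/140 ∈ [2/43, 11/43) → index 1
j=1: u_1=37/140 ∈ [11/43, 20/43) → index 2
j=2: u_2=57/140 ∈ [11/43, 20/43) → index 2
j=3: u_3=11/20 ∈ [20/43, 27/43) → index 3
j=4: u_4=97/140 ∈ [27/43, 35/43) → index 4
j=5: u_5=117/140 ∈ [35/43, 39/43) → index 5
j=6: u_6=137/140 ∈ [39/43, 1) → index 6

1 2 2 3 4 5 6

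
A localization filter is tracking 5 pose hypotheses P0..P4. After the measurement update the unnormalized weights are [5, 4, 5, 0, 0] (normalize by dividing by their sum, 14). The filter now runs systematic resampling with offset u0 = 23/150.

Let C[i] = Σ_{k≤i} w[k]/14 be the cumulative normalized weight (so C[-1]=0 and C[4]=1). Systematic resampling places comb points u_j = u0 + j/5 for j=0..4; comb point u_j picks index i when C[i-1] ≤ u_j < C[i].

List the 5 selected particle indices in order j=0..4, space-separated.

C = [5/14, 9/14, 1, 1, 1]
j=0: u_0=23/150 ∈ [0, 5/14) → index 0
j=1: u_1=53/150 ∈ [0, 5/14) → index 0
j=2: u_2=83/150 ∈ [5/14, 9/14) → index 1
j=3: u_3=113/150 ∈ [9/14, 1) → index 2
j=4: u_4=143/150 ∈ [9/14, 1) → index 2

0 0 1 2 2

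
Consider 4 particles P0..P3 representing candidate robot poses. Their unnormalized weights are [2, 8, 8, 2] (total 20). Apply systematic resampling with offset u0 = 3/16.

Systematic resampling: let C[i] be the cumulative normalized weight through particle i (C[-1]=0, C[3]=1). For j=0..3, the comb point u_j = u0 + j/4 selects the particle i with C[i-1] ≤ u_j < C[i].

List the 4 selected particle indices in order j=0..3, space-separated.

C = [1/10, 1/2, 9/10, 1]
j=0: u_0=3/16 ∈ [1/10, 1/2) → index 1
j=1: u_1=7/16 ∈ [1/10, 1/2) → index 1
j=2: u_2=11/16 ∈ [1/2, 9/10) → index 2
j=3: u_3=15/16 ∈ [9/10, 1) → index 3

1 1 2 3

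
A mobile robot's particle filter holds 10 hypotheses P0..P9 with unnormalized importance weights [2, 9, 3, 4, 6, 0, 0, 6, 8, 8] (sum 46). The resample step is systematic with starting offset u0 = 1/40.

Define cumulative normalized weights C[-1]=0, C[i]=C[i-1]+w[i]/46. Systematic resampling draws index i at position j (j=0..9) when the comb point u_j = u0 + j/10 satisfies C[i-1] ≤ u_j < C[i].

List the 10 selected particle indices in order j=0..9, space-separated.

C = [1/23, 11/46, 7/23, 9/23, 12/23, 12/23, 12/23, 15/23, 19/23, 1]
j=0: u_0=1/40 ∈ [0, 1/23) → index 0
j=1: u_1=1/8 ∈ [1/23, 11/46) → index 1
j=2: u_2=9/40 ∈ [1/23, 11/46) → index 1
j=3: u_3=13/40 ∈ [7/23, 9/23) → index 3
j=4: u_4=17/40 ∈ [9/23, 12/23) → index 4
j=5: u_5=21/40 ∈ [12/23, 15/23) → index 7
j=6: u_6=5/8 ∈ [12/23, 15/23) → index 7
j=7: u_7=29/40 ∈ [15/23, 19/23) → index 8
j=8: u_8=33/40 ∈ [15/23, 19/23) → index 8
j=9: u_9=37/40 ∈ [19/23, 1) → index 9

0 1 1 3 4 7 7 8 8 9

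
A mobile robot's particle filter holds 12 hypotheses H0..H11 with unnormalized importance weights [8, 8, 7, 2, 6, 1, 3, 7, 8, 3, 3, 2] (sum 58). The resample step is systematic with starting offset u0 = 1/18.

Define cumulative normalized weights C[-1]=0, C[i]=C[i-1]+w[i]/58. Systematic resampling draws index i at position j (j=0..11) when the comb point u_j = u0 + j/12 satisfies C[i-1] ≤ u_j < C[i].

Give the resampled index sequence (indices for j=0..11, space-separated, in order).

0 1 1 2 2 4 6 7 7 8 9 11

C = [4/29, 8/29, 23/58, 25/58, 31/58, 16/29, 35/58, 21/29, 25/29, 53/58, 28/29, 1]
j=0: u_0=1/18 ∈ [0, 4/29) → index 0
j=1: u_1=5/36 ∈ [4/29, 8/29) → index 1
j=2: u_2=2/9 ∈ [4/29, 8/29) → index 1
j=3: u_3=11/36 ∈ [8/29, 23/58) → index 2
j=4: u_4=7/18 ∈ [8/29, 23/58) → index 2
j=5: u_5=17/36 ∈ [25/58, 31/58) → index 4
j=6: u_6=5/9 ∈ [16/29, 35/58) → index 6
j=7: u_7=23/36 ∈ [35/58, 21/29) → index 7
j=8: u_8=13/18 ∈ [35/58, 21/29) → index 7
j=9: u_9=29/36 ∈ [21/29, 25/29) → index 8
j=10: u_10=8/9 ∈ [25/29, 53/58) → index 9
j=11: u_11=35/36 ∈ [28/29, 1) → index 11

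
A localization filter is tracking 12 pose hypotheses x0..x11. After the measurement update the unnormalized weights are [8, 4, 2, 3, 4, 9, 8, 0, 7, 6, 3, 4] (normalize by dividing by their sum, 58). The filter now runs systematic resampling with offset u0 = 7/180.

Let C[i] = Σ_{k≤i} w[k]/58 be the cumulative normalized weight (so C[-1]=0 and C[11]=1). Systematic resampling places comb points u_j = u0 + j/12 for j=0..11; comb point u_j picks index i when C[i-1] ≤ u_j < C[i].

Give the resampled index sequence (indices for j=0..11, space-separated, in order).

C = [4/29, 6/29, 7/29, 17/58, 21/58, 15/29, 19/29, 19/29, 45/58, 51/58, 27/29, 1]
j=0: u_0=7/180 ∈ [0, 4/29) → index 0
j=1: u_1=11/90 ∈ [0, 4/29) → index 0
j=2: u_2=37/180 ∈ [4/29, 6/29) → index 1
j=3: u_3=13/45 ∈ [7/29, 17/58) → index 3
j=4: u_4=67/180 ∈ [21/58, 15/29) → index 5
j=5: u_5=41/90 ∈ [21/58, 15/29) → index 5
j=6: u_6=97/180 ∈ [15/29, 19/29) → index 6
j=7: u_7=28/45 ∈ [15/29, 19/29) → index 6
j=8: u_8=127/180 ∈ [19/29, 45/58) → index 8
j=9: u_9=71/90 ∈ [45/58, 51/58) → index 9
j=10: u_10=157/180 ∈ [45/58, 51/58) → index 9
j=11: u_11=43/45 ∈ [27/29, 1) → index 11

0 0 1 3 5 5 6 6 8 9 9 11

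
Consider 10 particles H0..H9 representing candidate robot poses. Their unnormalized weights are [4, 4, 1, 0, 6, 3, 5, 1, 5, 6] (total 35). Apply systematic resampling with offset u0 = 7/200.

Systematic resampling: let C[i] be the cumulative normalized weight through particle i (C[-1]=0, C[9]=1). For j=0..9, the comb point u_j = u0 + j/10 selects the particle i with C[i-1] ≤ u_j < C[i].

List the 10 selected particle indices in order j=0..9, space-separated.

C = [4/35, 8/35, 9/35, 9/35, 3/7, 18/35, 23/35, 24/35, 29/35, 1]
j=0: u_0=7/200 ∈ [0, 4/35) → index 0
j=1: u_1=27/200 ∈ [4/35, 8/35) → index 1
j=2: u_2=47/200 ∈ [8/35, 9/35) → index 2
j=3: u_3=67/200 ∈ [9/35, 3/7) → index 4
j=4: u_4=87/200 ∈ [3/7, 18/35) → index 5
j=5: u_5=107/200 ∈ [18/35, 23/35) → index 6
j=6: u_6=127/200 ∈ [18/35, 23/35) → index 6
j=7: u_7=147/200 ∈ [24/35, 29/35) → index 8
j=8: u_8=167/200 ∈ [29/35, 1) → index 9
j=9: u_9=187/200 ∈ [29/35, 1) → index 9

0 1 2 4 5 6 6 8 9 9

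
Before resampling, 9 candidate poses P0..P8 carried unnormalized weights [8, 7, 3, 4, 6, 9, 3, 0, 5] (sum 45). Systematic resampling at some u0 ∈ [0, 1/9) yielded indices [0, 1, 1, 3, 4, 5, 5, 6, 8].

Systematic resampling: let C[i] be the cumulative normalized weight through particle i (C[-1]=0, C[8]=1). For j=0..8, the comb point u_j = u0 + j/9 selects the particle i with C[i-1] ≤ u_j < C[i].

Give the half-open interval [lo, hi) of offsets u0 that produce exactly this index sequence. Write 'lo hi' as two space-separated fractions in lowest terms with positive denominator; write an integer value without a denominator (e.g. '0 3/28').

C = [8/45, 1/3, 2/5, 22/45, 28/45, 37/45, 8/9, 8/9, 1]
j=0 picked index 0: u0 ∈ [0, 8/45)
j=1 picked index 1: u0 ∈ [1/15, 2/9)
j=2 picked index 1: u0 ∈ [-2/45, 1/9)
j=3 picked index 3: u0 ∈ [1/15, 7/45)
j=4 picked index 4: u0 ∈ [2/45, 8/45)
j=5 picked index 5: u0 ∈ [1/15, 4/15)
j=6 picked index 5: u0 ∈ [-2/45, 7/45)
j=7 picked index 6: u0 ∈ [2/45, 1/9)
j=8 picked index 8: u0 ∈ [0, 1/9)
intersection: [1/15, 1/9)

1/15 1/9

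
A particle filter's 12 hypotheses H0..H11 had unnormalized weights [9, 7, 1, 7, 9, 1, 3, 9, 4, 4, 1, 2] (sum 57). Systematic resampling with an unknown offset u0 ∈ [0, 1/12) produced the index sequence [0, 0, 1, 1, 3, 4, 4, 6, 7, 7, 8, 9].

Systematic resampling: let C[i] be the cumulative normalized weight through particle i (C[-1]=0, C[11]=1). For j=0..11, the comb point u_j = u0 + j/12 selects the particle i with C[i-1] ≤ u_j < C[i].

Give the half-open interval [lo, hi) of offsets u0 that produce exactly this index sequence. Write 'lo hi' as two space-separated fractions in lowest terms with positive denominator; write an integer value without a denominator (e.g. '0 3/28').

1/76 7/228

C = [3/19, 16/57, 17/57, 8/19, 11/19, 34/57, 37/57, 46/57, 50/57, 18/19, 55/57, 1]
j=0 picked index 0: u0 ∈ [0, 3/19)
j=1 picked index 0: u0 ∈ [-1/12, 17/228)
j=2 picked index 1: u0 ∈ [-1/114, 13/114)
j=3 picked index 1: u0 ∈ [-7/76, 7/228)
j=4 picked index 3: u0 ∈ [-2/57, 5/57)
j=5 picked index 4: u0 ∈ [1/228, 37/228)
j=6 picked index 4: u0 ∈ [-3/38, 3/38)
j=7 picked index 6: u0 ∈ [1/76, 5/76)
j=8 picked index 7: u0 ∈ [-1/57, 8/57)
j=9 picked index 7: u0 ∈ [-23/228, 13/228)
j=10 picked index 8: u0 ∈ [-1/38, 5/114)
j=11 picked index 9: u0 ∈ [-3/76, 7/228)
intersection: [1/76, 7/228)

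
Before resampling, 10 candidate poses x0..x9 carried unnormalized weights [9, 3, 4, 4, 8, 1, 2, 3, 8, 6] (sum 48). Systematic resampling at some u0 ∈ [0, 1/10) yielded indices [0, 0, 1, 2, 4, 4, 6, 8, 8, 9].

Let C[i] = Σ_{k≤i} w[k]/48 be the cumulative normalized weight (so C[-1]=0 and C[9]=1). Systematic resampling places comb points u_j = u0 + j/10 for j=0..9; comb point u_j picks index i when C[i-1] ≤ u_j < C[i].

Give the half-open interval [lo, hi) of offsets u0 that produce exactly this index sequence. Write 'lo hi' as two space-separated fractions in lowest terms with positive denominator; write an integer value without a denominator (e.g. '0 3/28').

1/60 1/30

C = [3/16, 1/4, 1/3, 5/12, 7/12, 29/48, 31/48, 17/24, 7/8, 1]
j=0 picked index 0: u0 ∈ [0, 3/16)
j=1 picked index 0: u0 ∈ [-1/10, 7/80)
j=2 picked index 1: u0 ∈ [-1/80, 1/20)
j=3 picked index 2: u0 ∈ [-1/20, 1/30)
j=4 picked index 4: u0 ∈ [1/60, 11/60)
j=5 picked index 4: u0 ∈ [-1/12, 1/12)
j=6 picked index 6: u0 ∈ [1/240, 11/240)
j=7 picked index 8: u0 ∈ [1/120, 7/40)
j=8 picked index 8: u0 ∈ [-11/120, 3/40)
j=9 picked index 9: u0 ∈ [-1/40, 1/10)
intersection: [1/60, 1/30)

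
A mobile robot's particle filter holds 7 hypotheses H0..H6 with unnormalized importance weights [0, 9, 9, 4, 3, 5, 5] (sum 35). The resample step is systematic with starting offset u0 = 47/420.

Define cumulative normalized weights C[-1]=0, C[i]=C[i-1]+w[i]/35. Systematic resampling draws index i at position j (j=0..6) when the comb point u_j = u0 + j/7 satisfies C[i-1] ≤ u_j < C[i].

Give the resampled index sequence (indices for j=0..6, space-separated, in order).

C = [0, 9/35, 18/35, 22/35, 5/7, 6/7, 1]
j=0: u_0=47/420 ∈ [0, 9/35) → index 1
j=1: u_1=107/420 ∈ [0, 9/35) → index 1
j=2: u_2=167/420 ∈ [9/35, 18/35) → index 2
j=3: u_3=227/420 ∈ [18/35, 22/35) → index 3
j=4: u_4=41/60 ∈ [22/35, 5/7) → index 4
j=5: u_5=347/420 ∈ [5/7, 6/7) → index 5
j=6: u_6=407/420 ∈ [6/7, 1) → index 6

1 1 2 3 4 5 6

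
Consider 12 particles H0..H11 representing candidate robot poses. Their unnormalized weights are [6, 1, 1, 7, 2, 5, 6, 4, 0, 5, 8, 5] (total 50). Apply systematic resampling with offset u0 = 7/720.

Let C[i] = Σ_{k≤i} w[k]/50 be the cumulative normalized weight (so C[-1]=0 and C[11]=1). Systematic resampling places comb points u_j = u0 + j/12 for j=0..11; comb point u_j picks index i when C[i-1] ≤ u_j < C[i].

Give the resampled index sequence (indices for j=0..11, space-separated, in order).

C = [3/25, 7/50, 4/25, 3/10, 17/50, 11/25, 14/25, 16/25, 16/25, 37/50, 9/10, 1]
j=0: u_0=7/720 ∈ [0, 3/25) → index 0
j=1: u_1=67/720 ∈ [0, 3/25) → index 0
j=2: u_2=127/720 ∈ [4/25, 3/10) → index 3
j=3: u_3=187/720 ∈ [4/25, 3/10) → index 3
j=4: u_4=247/720 ∈ [17/50, 11/25) → index 5
j=5: u_5=307/720 ∈ [17/50, 11/25) → index 5
j=6: u_6=367/720 ∈ [11/25, 14/25) → index 6
j=7: u_7=427/720 ∈ [14/25, 16/25) → index 7
j=8: u_8=487/720 ∈ [16/25, 37/50) → index 9
j=9: u_9=547/720 ∈ [37/50, 9/10) → index 10
j=10: u_10=607/720 ∈ [37/50, 9/10) → index 10
j=11: u_11=667/720 ∈ [9/10, 1) → index 11

0 0 3 3 5 5 6 7 9 10 10 11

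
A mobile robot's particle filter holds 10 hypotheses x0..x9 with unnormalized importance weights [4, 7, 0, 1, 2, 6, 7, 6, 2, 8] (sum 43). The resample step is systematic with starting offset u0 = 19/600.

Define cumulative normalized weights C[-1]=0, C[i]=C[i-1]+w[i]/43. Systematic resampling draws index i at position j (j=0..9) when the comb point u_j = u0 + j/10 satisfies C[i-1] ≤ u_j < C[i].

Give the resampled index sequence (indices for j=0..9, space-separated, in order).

C = [4/43, 11/43, 11/43, 12/43, 14/43, 20/43, 27/43, 33/43, 35/43, 1]
j=0: u_0=19/600 ∈ [0, 4/43) → index 0
j=1: u_1=79/600 ∈ [4/43, 11/43) → index 1
j=2: u_2=139/600 ∈ [4/43, 11/43) → index 1
j=3: u_3=199/600 ∈ [14/43, 20/43) → index 5
j=4: u_4=259/600 ∈ [14/43, 20/43) → index 5
j=5: u_5=319/600 ∈ [20/43, 27/43) → index 6
j=6: u_6=379/600 ∈ [27/43, 33/43) → index 7
j=7: u_7=439/600 ∈ [27/43, 33/43) → index 7
j=8: u_8=499/600 ∈ [35/43, 1) → index 9
j=9: u_9=559/600 ∈ [35/43, 1) → index 9

0 1 1 5 5 6 7 7 9 9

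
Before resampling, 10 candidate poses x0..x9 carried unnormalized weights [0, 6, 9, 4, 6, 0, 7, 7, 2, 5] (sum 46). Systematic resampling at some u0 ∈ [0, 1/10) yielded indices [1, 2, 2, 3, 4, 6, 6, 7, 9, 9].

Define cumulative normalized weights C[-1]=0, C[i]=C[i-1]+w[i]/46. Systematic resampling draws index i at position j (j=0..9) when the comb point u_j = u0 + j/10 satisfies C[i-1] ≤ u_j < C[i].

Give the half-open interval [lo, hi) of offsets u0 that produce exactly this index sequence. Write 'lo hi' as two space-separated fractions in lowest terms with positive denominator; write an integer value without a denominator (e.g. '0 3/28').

21/230 11/115

C = [0, 3/23, 15/46, 19/46, 25/46, 25/46, 16/23, 39/46, 41/46, 1]
j=0 picked index 1: u0 ∈ [0, 3/23)
j=1 picked index 2: u0 ∈ [7/230, 26/115)
j=2 picked index 2: u0 ∈ [-8/115, 29/230)
j=3 picked index 3: u0 ∈ [3/115, 13/115)
j=4 picked index 4: u0 ∈ [3/230, 33/230)
j=5 picked index 6: u0 ∈ [1/23, 9/46)
j=6 picked index 6: u0 ∈ [-13/230, 11/115)
j=7 picked index 7: u0 ∈ [-1/230, 17/115)
j=8 picked index 9: u0 ∈ [21/230, 1/5)
j=9 picked index 9: u0 ∈ [-1/115, 1/10)
intersection: [21/230, 11/115)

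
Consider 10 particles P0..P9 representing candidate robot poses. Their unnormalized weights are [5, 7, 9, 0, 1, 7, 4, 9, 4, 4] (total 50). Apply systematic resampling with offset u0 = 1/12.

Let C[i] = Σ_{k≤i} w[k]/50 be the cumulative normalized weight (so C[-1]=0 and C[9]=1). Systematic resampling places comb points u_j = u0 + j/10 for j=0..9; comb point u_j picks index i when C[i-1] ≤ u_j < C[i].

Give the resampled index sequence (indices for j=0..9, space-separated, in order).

0 1 2 2 5 6 7 7 8 9

C = [1/10, 6/25, 21/50, 21/50, 11/25, 29/50, 33/50, 21/25, 23/25, 1]
j=0: u_0=1/12 ∈ [0, 1/10) → index 0
j=1: u_1=11/60 ∈ [1/10, 6/25) → index 1
j=2: u_2=17/60 ∈ [6/25, 21/50) → index 2
j=3: u_3=23/60 ∈ [6/25, 21/50) → index 2
j=4: u_4=29/60 ∈ [11/25, 29/50) → index 5
j=5: u_5=7/12 ∈ [29/50, 33/50) → index 6
j=6: u_6=41/60 ∈ [33/50, 21/25) → index 7
j=7: u_7=47/60 ∈ [33/50, 21/25) → index 7
j=8: u_8=53/60 ∈ [21/25, 23/25) → index 8
j=9: u_9=59/60 ∈ [23/25, 1) → index 9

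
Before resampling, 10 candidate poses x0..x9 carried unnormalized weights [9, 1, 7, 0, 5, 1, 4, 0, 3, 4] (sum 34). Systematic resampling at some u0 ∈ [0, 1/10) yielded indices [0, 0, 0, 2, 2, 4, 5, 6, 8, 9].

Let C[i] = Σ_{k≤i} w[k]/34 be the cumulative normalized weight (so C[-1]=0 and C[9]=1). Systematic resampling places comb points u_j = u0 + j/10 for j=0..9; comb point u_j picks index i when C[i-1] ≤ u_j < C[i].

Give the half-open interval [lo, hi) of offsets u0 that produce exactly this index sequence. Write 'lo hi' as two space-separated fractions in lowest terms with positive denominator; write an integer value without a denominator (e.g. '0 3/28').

C = [9/34, 5/17, 1/2, 1/2, 11/17, 23/34, 27/34, 27/34, 15/17, 1]
j=0 picked index 0: u0 ∈ [0, 9/34)
j=1 picked index 0: u0 ∈ [-1/10, 14/85)
j=2 picked index 0: u0 ∈ [-1/5, 11/170)
j=3 picked index 2: u0 ∈ [-1/170, 1/5)
j=4 picked index 2: u0 ∈ [-9/85, 1/10)
j=5 picked index 4: u0 ∈ [0, 5/34)
j=6 picked index 5: u0 ∈ [4/85, 13/170)
j=7 picked index 6: u0 ∈ [-2/85, 8/85)
j=8 picked index 8: u0 ∈ [-1/170, 7/85)
j=9 picked index 9: u0 ∈ [-3/170, 1/10)
intersection: [4/85, 11/170)

4/85 11/170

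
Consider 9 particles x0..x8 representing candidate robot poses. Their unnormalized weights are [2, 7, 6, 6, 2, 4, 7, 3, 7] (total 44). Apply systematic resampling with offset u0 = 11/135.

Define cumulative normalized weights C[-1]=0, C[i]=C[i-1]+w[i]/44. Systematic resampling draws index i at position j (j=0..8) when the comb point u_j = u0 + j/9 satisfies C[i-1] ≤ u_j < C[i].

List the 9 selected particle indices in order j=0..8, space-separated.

1 1 2 3 5 6 6 8 8

C = [1/22, 9/44, 15/44, 21/44, 23/44, 27/44, 17/22, 37/44, 1]
j=0: u_0=11/135 ∈ [1/22, 9/44) → index 1
j=1: u_1=26/135 ∈ [1/22, 9/44) → index 1
j=2: u_2=41/135 ∈ [9/44, 15/44) → index 2
j=3: u_3=56/135 ∈ [15/44, 21/44) → index 3
j=4: u_4=71/135 ∈ [23/44, 27/44) → index 5
j=5: u_5=86/135 ∈ [27/44, 17/22) → index 6
j=6: u_6=101/135 ∈ [27/44, 17/22) → index 6
j=7: u_7=116/135 ∈ [37/44, 1) → index 8
j=8: u_8=131/135 ∈ [37/44, 1) → index 8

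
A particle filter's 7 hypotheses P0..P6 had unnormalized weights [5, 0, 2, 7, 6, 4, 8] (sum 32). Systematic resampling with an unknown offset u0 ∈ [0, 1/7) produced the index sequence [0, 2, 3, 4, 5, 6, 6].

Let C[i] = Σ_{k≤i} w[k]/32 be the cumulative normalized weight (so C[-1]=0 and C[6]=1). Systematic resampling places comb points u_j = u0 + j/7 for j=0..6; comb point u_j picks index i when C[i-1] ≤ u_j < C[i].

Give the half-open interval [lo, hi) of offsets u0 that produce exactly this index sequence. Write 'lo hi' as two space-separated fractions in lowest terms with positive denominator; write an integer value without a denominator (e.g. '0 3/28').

3/56 17/224

C = [5/32, 5/32, 7/32, 7/16, 5/8, 3/4, 1]
j=0 picked index 0: u0 ∈ [0, 5/32)
j=1 picked index 2: u0 ∈ [3/224, 17/224)
j=2 picked index 3: u0 ∈ [-15/224, 17/112)
j=3 picked index 4: u0 ∈ [1/112, 11/56)
j=4 picked index 5: u0 ∈ [3/56, 5/28)
j=5 picked index 6: u0 ∈ [1/28, 2/7)
j=6 picked index 6: u0 ∈ [-3/28, 1/7)
intersection: [3/56, 17/224)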